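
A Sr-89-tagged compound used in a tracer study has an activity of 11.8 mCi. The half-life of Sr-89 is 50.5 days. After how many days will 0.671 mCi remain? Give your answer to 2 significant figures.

210 days

Fraction remaining = 0.671/11.8 ≈ 0.056864.
n = log₂(11.8/0.671) = ln(17.586)/ln 2 ≈ 4.1363 half-lives.
t = n × t½ = 4.1363 × 50.5 ≈ 208.88 days.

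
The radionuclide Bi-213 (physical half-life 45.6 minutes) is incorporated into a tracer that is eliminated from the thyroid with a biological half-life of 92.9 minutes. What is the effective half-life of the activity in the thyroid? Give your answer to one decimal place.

1/t_eff = 1/t_phys + 1/t_biol = 1/45.6 + 1/92.9 = 0.032694 per minute.
t_eff = 45.6 × 92.9 / (45.6 + 92.9) ≈ 30.587 minutes.

30.6 minutes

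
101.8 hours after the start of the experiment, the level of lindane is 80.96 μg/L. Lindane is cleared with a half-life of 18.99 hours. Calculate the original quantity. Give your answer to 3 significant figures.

Number of half-lives elapsed: n = 101.8/18.99 ≈ 5.3607.
A₀ = A × 2^n = 80.96 × 2^5.3607 = 80.96 × 41.09 ≈ 3326.6 μg/L.

3330 μg/L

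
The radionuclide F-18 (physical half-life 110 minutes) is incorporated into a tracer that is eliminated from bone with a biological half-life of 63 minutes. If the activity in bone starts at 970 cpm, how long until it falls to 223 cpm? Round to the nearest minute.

85 minutes

1/t_eff = 1/t_phys + 1/t_biol = 1/110 + 1/63 = 0.024964 per minute.
t_eff = 110 × 63 / (110 + 63) ≈ 40.058 minutes.
n = log₂(970/223) ≈ 2.1209; t = 2.1209 × 40.058 ≈ 84.96 minutes.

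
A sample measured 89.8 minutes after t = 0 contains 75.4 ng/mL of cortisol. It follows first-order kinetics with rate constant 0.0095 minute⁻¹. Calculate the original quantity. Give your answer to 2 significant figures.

180 ng/mL

t½ = ln 2 / k = 0.69315 / 0.0095 ≈ 72.963 minutes.
Number of half-lives elapsed: n = 89.8/72.963 ≈ 1.2308.
A₀ = A × 2^n = 75.4 × 2^1.2308 = 75.4 × 2.3469 ≈ 176.96 ng/mL.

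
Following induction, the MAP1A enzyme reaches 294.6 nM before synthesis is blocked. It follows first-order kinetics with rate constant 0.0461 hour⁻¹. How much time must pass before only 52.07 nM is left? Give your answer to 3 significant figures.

t½ = ln 2 / λ = 0.69315 / 0.0461 ≈ 15.036 hours.
Fraction remaining = 52.07/294.6 ≈ 0.17675.
n = log₂(294.6/52.07) = ln(5.6578)/ln 2 ≈ 2.5002 half-lives.
t = n × t½ = 2.5002 × 15.036 ≈ 37.593 hours.

37.6 hours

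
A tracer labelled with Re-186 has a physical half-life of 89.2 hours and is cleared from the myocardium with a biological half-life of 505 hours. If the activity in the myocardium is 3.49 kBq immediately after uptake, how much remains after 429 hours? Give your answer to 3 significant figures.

0.0691 kBq

1/t_eff = 1/t_phys + 1/t_biol = 1/89.2 + 1/505 = 0.013191 per hour.
t_eff = 89.2 × 505 / (89.2 + 505) ≈ 75.809 hours.
Remaining = 3.49 × (1/2)^(429/75.809) = 3.49 × (1/2)^5.6589 ≈ 0.069075 kBq.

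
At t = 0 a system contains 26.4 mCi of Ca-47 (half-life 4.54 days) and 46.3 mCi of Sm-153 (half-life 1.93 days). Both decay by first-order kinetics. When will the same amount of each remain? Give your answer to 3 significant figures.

Set 26.4·(1/2)^(t/4.54) = 46.3·(1/2)^(t/1.93).
Taking log₂: log₂(26.4/46.3) = t·(1/4.54 − 1/1.93).
log₂(0.57019) = -0.81047; 1/4.54 − 1/1.93 = -0.29787.
t = -0.81047 / -0.29787 ≈ 2.7209 days.

2.72 days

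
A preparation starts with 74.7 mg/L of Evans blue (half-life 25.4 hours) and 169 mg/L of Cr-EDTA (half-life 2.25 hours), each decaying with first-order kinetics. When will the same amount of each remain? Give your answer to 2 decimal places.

Set 74.7·(1/2)^(t/25.4) = 169·(1/2)^(t/2.25).
Taking log₂: log₂(74.7/169) = t·(1/25.4 − 1/2.25).
log₂(0.44201) = -1.1778; 1/25.4 − 1/2.25 = -0.40507.
t = -1.1778 / -0.40507 ≈ 2.9077 hours.

2.91 hours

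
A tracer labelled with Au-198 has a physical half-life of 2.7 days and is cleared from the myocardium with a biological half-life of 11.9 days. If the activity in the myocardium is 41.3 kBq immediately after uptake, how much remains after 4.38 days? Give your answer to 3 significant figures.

10.4 kBq

1/t_eff = 1/t_phys + 1/t_biol = 1/2.7 + 1/11.9 = 0.4544 per day.
t_eff = 2.7 × 11.9 / (2.7 + 11.9) ≈ 2.2007 days.
Remaining = 41.3 × (1/2)^(4.38/2.2007) = 41.3 × (1/2)^1.9903 ≈ 10.395 kBq.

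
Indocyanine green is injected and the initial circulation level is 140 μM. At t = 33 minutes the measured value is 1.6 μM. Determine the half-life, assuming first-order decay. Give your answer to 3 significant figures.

5.12 minutes

A/A₀ = 1.6/140 ≈ 0.011429.
n = log₂(87.5) ≈ 6.4512 half-lives elapsed in 33 minutes.
t½ = 33/6.4512 ≈ 5.1153 minutes.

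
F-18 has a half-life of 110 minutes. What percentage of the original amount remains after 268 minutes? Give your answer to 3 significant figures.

n = 268/110 ≈ 2.4364 half-lives.
Fraction remaining = (1/2)^2.4364 ≈ 0.18475, i.e. 18.475%.

18.5%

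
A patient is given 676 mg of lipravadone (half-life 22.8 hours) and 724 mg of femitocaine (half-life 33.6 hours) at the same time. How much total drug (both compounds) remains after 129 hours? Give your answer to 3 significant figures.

lipravadone: 676 × (1/2)^(129/22.8) = 676 × (1/2)^5.6579 ≈ 13.389 mg.
femitocaine: 724 × (1/2)^(129/33.6) = 724 × (1/2)^3.8393 ≈ 50.582 mg.
Total = 13.389 + 50.582 ≈ 63.971 mg.

64.0 mg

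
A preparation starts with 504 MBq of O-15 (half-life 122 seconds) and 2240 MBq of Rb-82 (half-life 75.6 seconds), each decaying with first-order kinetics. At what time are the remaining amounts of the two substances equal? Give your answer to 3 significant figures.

428 seconds

Set 504·(1/2)^(t/122) = 2240·(1/2)^(t/75.6).
Taking log₂: log₂(504/2240) = t·(1/122 − 1/75.6).
log₂(0.225) = -2.152; 1/122 − 1/75.6 = -0.0050308.
t = -2.152 / -0.0050308 ≈ 427.77 seconds.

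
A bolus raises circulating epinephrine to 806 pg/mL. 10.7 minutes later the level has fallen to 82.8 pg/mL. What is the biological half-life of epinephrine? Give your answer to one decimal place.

A/A₀ = 82.8/806 ≈ 0.10273.
n = log₂(9.7343) ≈ 3.2831 half-lives elapsed in 10.7 minutes.
t½ = 10.7/3.2831 ≈ 3.2591 minutes.

3.3 minutes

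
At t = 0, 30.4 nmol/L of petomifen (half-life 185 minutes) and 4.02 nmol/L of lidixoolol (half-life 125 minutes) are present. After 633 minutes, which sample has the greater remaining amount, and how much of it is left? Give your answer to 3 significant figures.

petomifen: 30.4 × (1/2)^3.4216 ≈ 2.837 nmol/L.
lidixoolol: 4.02 × (1/2)^5.064 ≈ 0.12017 nmol/L.
Petomifen has more remaining, at ≈ 2.837 nmol/L.

petomifen, 2.84 nmol/L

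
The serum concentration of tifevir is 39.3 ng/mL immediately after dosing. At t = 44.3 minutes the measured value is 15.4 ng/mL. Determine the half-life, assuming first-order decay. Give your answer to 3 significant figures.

32.8 minutes

A/A₀ = 15.4/39.3 ≈ 0.39186.
n = log₂(2.5519) ≈ 1.3516 half-lives elapsed in 44.3 minutes.
t½ = 44.3/1.3516 ≈ 32.776 minutes.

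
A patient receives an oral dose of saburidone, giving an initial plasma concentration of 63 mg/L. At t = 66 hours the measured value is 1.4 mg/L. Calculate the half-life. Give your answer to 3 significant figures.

12.0 hours

A/A₀ = 1.4/63 ≈ 0.022222.
n = log₂(45) ≈ 5.4919 half-lives elapsed in 66 hours.
t½ = 66/5.4919 ≈ 12.018 hours.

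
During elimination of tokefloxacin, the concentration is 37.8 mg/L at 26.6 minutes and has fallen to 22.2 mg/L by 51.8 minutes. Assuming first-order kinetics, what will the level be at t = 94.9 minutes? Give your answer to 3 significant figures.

Over Δt = 51.8 − 26.6 = 25.2 minutes, the level fell by a factor of 37.8/22.2 ≈ 1.7027.
n = log₂(1.7027) ≈ 0.76783 half-lives, so t½ = 25.2/0.76783 ≈ 32.82 minutes.
From t = 51.8 to t = 94.9: 22.2 × (1/2)^((94.9−51.8)/32.82) ≈ 8.9337 mg/L.

8.93 mg/L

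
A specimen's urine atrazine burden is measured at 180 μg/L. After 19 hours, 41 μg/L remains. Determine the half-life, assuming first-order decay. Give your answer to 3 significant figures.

A/A₀ = 41/180 ≈ 0.22778.
n = log₂(4.3902) ≈ 2.1343 half-lives elapsed in 19 hours.
t½ = 19/2.1343 ≈ 8.9022 hours.

8.90 hours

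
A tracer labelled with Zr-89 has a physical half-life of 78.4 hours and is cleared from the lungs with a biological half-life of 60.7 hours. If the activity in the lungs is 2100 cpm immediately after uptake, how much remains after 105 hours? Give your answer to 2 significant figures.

250 cpm

1/t_eff = 1/t_phys + 1/t_biol = 1/78.4 + 1/60.7 = 0.02923 per hour.
t_eff = 78.4 × 60.7 / (78.4 + 60.7) ≈ 34.212 hours.
Remaining = 2100 × (1/2)^(105/34.212) = 2100 × (1/2)^3.0691 ≈ 250.22 cpm.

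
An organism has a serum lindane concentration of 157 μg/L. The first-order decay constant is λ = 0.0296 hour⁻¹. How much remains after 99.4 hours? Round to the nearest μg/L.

8 μg/L

t½ = ln 2 / λ = 0.69315 / 0.0296 ≈ 23.417 hours.
Number of half-lives: n = 99.4/23.417 ≈ 4.2448.
Remaining = 157 × (1/2)^4.2448 = 157 × 0.052747 ≈ 8.2813 μg/L.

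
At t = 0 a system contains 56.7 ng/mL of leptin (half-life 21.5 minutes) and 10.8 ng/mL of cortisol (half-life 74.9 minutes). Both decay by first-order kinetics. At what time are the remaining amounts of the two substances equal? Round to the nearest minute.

Set 56.7·(1/2)^(t/21.5) = 10.8·(1/2)^(t/74.9).
Taking log₂: log₂(56.7/10.8) = t·(1/21.5 − 1/74.9).
log₂(5.25) = 2.3923; 1/21.5 − 1/74.9 = 0.03316.
t = 2.3923 / 0.03316 ≈ 72.144 minutes.

72 minutes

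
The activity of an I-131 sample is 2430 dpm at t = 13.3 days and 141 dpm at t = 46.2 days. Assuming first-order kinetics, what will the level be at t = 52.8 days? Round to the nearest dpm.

80 dpm

Over Δt = 46.2 − 13.3 = 32.9 days, the level fell by a factor of 2430/141 ≈ 17.234.
n = log₂(17.234) ≈ 4.1072 half-lives, so t½ = 32.9/4.1072 ≈ 8.0103 days.
From t = 46.2 to t = 52.8: 141 × (1/2)^((52.8−46.2)/8.0103) ≈ 79.651 dpm.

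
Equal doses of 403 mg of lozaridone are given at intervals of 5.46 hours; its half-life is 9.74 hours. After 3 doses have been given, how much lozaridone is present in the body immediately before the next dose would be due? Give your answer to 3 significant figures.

584 mg

The 3 doses were given 16.38, 10.92, 5.46 hours ago.
Total = 403·(1/2)^(16.38/9.74) + 403·(1/2)^(10.92/9.74) + 403·(1/2)^(5.46/9.74)
      = 125.62 + 185.27 + 273.25 ≈ 584.14 mg.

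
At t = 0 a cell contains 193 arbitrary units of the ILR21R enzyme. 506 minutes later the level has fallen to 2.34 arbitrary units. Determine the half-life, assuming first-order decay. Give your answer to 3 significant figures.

79.5 minutes

A/A₀ = 2.34/193 ≈ 0.012124.
n = log₂(82.479) ≈ 6.3659 half-lives elapsed in 506 minutes.
t½ = 506/6.3659 ≈ 79.485 minutes.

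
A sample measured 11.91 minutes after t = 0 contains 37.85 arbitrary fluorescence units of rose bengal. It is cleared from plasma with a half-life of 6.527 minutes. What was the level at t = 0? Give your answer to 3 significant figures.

Number of half-lives elapsed: n = 11.91/6.527 ≈ 1.8247.
A₀ = A × 2^n = 37.85 × 2^1.8247 = 37.85 × 3.5424 ≈ 134.08 arbitrary fluorescence units.

134 arbitrary fluorescence units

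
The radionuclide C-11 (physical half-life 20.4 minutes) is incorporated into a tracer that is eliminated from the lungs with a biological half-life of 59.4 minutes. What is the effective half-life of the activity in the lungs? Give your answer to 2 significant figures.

15 minutes

1/t_eff = 1/t_phys + 1/t_biol = 1/20.4 + 1/59.4 = 0.065855 per minute.
t_eff = 20.4 × 59.4 / (20.4 + 59.4) ≈ 15.185 minutes.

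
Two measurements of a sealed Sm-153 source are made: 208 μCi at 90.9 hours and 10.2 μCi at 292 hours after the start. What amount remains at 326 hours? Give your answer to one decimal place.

6.1 μCi

Over Δt = 292 − 90.9 = 201.1 hours, the level fell by a factor of 208/10.2 ≈ 20.392.
n = log₂(20.392) ≈ 4.3499 half-lives, so t½ = 201.1/4.3499 ≈ 46.23 hours.
From t = 292 to t = 326: 10.2 × (1/2)^((326−292)/46.23) ≈ 6.1265 μCi.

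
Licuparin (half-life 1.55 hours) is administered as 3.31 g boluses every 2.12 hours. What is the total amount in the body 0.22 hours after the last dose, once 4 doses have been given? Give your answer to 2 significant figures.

The 4 doses were given 6.58, 4.46, 2.34, 0.22 hours ago.
Total = 3.31·(1/2)^(6.58/1.55) + 3.31·(1/2)^(4.46/1.55) + 3.31·(1/2)^(2.34/1.55) + 3.31·(1/2)^(0.22/1.55)
      = 0.17454 + 0.45044 + 1.1624 + 2.9999 ≈ 4.7873 g.

4.8 g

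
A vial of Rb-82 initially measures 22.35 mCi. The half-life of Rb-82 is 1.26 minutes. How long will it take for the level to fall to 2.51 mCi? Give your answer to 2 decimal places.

Fraction remaining = 2.51/22.35 ≈ 0.1123.
n = log₂(22.35/2.51) = ln(8.9044)/ln 2 ≈ 3.1545 half-lives.
t = n × t½ = 3.1545 × 1.26 ≈ 3.9747 minutes.

3.97 minutes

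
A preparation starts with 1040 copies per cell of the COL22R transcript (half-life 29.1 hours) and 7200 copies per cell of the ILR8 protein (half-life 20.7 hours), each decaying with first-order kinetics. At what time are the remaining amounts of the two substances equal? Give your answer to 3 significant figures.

200 hours

Set 1040·(1/2)^(t/29.1) = 7200·(1/2)^(t/20.7).
Taking log₂: log₂(1040/7200) = t·(1/29.1 − 1/20.7).
log₂(0.14444) = -2.7914; 1/29.1 − 1/20.7 = -0.013945.
t = -2.7914 / -0.013945 ≈ 200.17 hours.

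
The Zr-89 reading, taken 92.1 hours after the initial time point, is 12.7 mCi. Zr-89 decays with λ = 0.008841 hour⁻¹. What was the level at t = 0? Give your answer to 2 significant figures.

29 mCi

t½ = ln 2 / λ = 0.69315 / 0.008841 ≈ 78.401 hours.
Number of half-lives elapsed: n = 92.1/78.401 ≈ 1.1747.
A₀ = A × 2^n = 12.7 × 2^1.1747 = 12.7 × 2.2575 ≈ 28.67 mCi.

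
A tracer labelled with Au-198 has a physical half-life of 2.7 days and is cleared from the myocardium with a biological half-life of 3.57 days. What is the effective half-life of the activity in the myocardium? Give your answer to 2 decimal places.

1.54 days

1/t_eff = 1/t_phys + 1/t_biol = 1/2.7 + 1/3.57 = 0.65048 per day.
t_eff = 2.7 × 3.57 / (2.7 + 3.57) ≈ 1.5373 days.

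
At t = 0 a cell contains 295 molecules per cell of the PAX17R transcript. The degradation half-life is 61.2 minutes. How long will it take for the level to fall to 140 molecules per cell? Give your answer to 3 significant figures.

Fraction remaining = 140/295 ≈ 0.47458.
n = log₂(295/140) = ln(2.1071)/ln 2 ≈ 1.0753 half-lives.
t = n × t½ = 1.0753 × 61.2 ≈ 65.808 minutes.

65.8 minutes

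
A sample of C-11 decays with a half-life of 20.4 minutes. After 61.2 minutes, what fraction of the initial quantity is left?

0.125

n = 61.2/20.4 ≈ 3 half-lives.
Fraction remaining = (1/2)^3 ≈ 0.125.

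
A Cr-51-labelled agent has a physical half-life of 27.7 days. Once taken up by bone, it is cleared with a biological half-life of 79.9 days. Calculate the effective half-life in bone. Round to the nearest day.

1/t_eff = 1/t_phys + 1/t_biol = 1/27.7 + 1/79.9 = 0.048617 per day.
t_eff = 27.7 × 79.9 / (27.7 + 79.9) ≈ 20.569 days.

21 days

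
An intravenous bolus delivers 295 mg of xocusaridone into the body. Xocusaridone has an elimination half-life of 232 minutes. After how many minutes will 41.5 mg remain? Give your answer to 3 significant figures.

Fraction remaining = 41.5/295 ≈ 0.14068.
n = log₂(295/41.5) = ln(7.1084)/ln 2 ≈ 2.8295 half-lives.
t = n × t½ = 2.8295 × 232 ≈ 656.45 minutes.

656 minutes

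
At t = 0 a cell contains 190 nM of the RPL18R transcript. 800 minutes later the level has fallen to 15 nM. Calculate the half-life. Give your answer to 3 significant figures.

A/A₀ = 15/190 ≈ 0.078947.
n = log₂(12.667) ≈ 3.663 half-lives elapsed in 800 minutes.
t½ = 800/3.663 ≈ 218.4 minutes.

218 minutes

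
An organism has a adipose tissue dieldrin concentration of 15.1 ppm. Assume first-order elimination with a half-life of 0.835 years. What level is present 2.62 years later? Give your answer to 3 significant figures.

1.72 ppm

Number of half-lives: n = 2.62/0.835 ≈ 3.1377.
Remaining = 15.1 × (1/2)^3.1377 = 15.1 × 0.11362 ≈ 1.7156 ppm.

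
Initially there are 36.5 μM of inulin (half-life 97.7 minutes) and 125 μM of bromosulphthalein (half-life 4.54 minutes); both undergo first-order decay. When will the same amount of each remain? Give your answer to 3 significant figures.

Set 36.5·(1/2)^(t/97.7) = 125·(1/2)^(t/4.54).
Taking log₂: log₂(36.5/125) = t·(1/97.7 − 1/4.54).
log₂(0.292) = -1.776; 1/97.7 − 1/4.54 = -0.21003.
t = -1.776 / -0.21003 ≈ 8.4558 minutes.

8.46 minutes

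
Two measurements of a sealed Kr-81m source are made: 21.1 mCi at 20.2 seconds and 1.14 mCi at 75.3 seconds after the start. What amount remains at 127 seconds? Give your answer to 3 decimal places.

0.074 mCi

Over Δt = 75.3 − 20.2 = 55.1 seconds, the level fell by a factor of 21.1/1.14 ≈ 18.509.
n = log₂(18.509) ≈ 4.2101 half-lives, so t½ = 55.1/4.2101 ≈ 13.087 seconds.
From t = 75.3 to t = 127: 1.14 × (1/2)^((127−75.3)/13.087) ≈ 0.073745 mCi.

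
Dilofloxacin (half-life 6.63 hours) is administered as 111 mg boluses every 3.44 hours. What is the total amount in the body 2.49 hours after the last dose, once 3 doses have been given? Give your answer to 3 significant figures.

187 mg

The 3 doses were given 9.37, 5.93, 2.49 hours ago.
Total = 111·(1/2)^(9.37/6.63) + 111·(1/2)^(5.93/6.63) + 111·(1/2)^(2.49/6.63)
      = 41.676 + 59.714 + 85.559 ≈ 186.95 mg.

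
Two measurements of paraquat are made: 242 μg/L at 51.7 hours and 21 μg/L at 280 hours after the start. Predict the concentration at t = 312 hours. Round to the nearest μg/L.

15 μg/L

Over Δt = 280 − 51.7 = 228.3 hours, the level fell by a factor of 242/21 ≈ 11.524.
n = log₂(11.524) ≈ 3.5265 half-lives, so t½ = 228.3/3.5265 ≈ 64.738 hours.
From t = 280 to t = 312: 21 × (1/2)^((312−280)/64.738) ≈ 14.908 μg/L.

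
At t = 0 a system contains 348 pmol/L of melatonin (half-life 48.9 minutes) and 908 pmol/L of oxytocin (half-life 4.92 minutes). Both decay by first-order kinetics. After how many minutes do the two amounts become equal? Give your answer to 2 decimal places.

7.57 minutes

Set 348·(1/2)^(t/48.9) = 908·(1/2)^(t/4.92).
Taking log₂: log₂(348/908) = t·(1/48.9 − 1/4.92).
log₂(0.38326) = -1.3836; 1/48.9 − 1/4.92 = -0.1828.
t = -1.3836 / -0.1828 ≈ 7.5689 minutes.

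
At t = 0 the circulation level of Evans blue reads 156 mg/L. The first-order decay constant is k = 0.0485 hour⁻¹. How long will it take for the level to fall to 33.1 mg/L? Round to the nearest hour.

t½ = ln 2 / k = 0.69315 / 0.0485 ≈ 14.292 hours.
Fraction remaining = 33.1/156 ≈ 0.21218.
n = log₂(156/33.1) = ln(4.713)/ln 2 ≈ 2.2366 half-lives.
t = n × t½ = 2.2366 × 14.292 ≈ 31.965 hours.

32 hours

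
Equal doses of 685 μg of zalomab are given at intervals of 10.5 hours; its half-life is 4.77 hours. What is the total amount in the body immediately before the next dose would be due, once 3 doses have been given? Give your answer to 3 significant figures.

The 3 doses were given 31.5, 21, 10.5 hours ago.
Total = 685·(1/2)^(31.5/4.77) + 685·(1/2)^(21/4.77) + 685·(1/2)^(10.5/4.77)
      = 7.043 + 32.389 + 148.95 ≈ 188.38 μg.

188 μg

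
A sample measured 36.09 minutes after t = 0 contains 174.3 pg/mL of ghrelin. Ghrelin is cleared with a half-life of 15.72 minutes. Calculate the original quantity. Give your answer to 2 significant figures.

Number of half-lives elapsed: n = 36.09/15.72 ≈ 2.2958.
A₀ = A × 2^n = 174.3 × 2^2.2958 = 174.3 × 4.9103 ≈ 855.86 pg/mL.

860 pg/mL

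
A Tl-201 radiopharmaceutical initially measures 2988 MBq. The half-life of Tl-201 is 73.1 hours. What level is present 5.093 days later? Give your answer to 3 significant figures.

Convert the elapsed time: 5.093 days = 122.232 hours.
Number of half-lives: n = 122.232/73.1 ≈ 1.6721.
Remaining = 2988 × (1/2)^1.6721 = 2988 × 0.31379 ≈ 937.61 MBq.

938 MBq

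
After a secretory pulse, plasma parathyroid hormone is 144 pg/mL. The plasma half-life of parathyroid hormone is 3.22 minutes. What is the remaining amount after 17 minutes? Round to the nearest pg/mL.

Number of half-lives: n = 17/3.22 ≈ 5.2795.
Remaining = 144 × (1/2)^5.2795 = 144 × 0.025746 ≈ 3.7074 pg/mL.

4 pg/mL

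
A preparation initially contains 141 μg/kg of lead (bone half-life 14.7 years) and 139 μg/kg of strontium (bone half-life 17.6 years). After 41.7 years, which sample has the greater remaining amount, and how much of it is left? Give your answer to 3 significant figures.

strontium, 26.9 μg/kg

lead: 141 × (1/2)^2.8367 ≈ 19.737 μg/kg.
strontium: 139 × (1/2)^2.3693 ≈ 26.902 μg/kg.
Strontium has more remaining, at ≈ 26.902 μg/kg.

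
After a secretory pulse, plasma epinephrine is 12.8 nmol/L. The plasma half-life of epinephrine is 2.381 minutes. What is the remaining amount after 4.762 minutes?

3.2 nmol/L

Elapsed time is 2 half-lives (4.762/2.381).
Each half-life halves the amount: 12.8 × (1/2)^2 = 12.8/4 = 3.2 nmol/L.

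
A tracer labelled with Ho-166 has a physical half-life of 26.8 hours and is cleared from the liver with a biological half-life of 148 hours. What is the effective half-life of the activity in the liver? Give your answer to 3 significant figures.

1/t_eff = 1/t_phys + 1/t_biol = 1/26.8 + 1/148 = 0.04407 per hour.
t_eff = 26.8 × 148 / (26.8 + 148) ≈ 22.691 hours.

22.7 hours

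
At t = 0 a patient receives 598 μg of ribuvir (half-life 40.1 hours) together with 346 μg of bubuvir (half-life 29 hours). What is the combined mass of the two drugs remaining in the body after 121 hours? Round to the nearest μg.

93 μg

ribuvir: 598 × (1/2)^(121/40.1) = 598 × (1/2)^3.0175 ≈ 73.851 μg.
bubuvir: 346 × (1/2)^(121/29) = 346 × (1/2)^4.1724 ≈ 19.189 μg.
Total = 73.851 + 19.189 ≈ 93.04 μg.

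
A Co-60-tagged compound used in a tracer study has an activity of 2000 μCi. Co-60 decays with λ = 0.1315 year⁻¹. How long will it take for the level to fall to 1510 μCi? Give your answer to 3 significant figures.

2.14 years

t½ = ln 2 / λ = 0.69315 / 0.1315 ≈ 5.2711 years.
Fraction remaining = 1510/2000 ≈ 0.755.
n = log₂(2000/1510) = ln(1.3245)/ln 2 ≈ 0.40545 half-lives.
t = n × t½ = 0.40545 × 5.2711 ≈ 2.1372 years.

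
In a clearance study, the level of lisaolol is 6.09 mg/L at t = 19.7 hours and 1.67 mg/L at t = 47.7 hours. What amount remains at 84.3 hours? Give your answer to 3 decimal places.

0.308 mg/L

Over Δt = 47.7 − 19.7 = 28 hours, the level fell by a factor of 6.09/1.67 ≈ 3.6467.
n = log₂(3.6467) ≈ 1.8666 half-lives, so t½ = 28/1.8666 ≈ 15.001 hours.
From t = 47.7 to t = 84.3: 1.67 × (1/2)^((84.3−47.7)/15.001) ≈ 0.30777 mg/L.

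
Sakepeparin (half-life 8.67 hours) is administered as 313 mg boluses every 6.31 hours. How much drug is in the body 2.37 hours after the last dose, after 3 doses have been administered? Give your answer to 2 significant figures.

The 3 doses were given 14.99, 8.68, 2.37 hours ago.
Total = 313·(1/2)^(14.99/8.67) + 313·(1/2)^(8.68/8.67) + 313·(1/2)^(2.37/8.67)
      = 94.423 + 156.37 + 258.97 ≈ 509.77 mg.

510 mg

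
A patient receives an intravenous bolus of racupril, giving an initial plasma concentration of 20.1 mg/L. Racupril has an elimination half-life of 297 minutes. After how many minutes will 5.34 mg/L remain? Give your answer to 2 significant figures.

Fraction remaining = 5.34/20.1 ≈ 0.26567.
n = log₂(20.1/5.34) = ln(3.764)/ln 2 ≈ 1.9123 half-lives.
t = n × t½ = 1.9123 × 297 ≈ 567.95 minutes.

570 minutes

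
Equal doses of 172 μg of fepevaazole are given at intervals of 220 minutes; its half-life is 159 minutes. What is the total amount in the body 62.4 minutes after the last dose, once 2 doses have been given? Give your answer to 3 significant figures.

The 2 doses were given 282.4, 62.4 minutes ago.
Total = 172·(1/2)^(282.4/159) + 172·(1/2)^(62.4/159)
      = 50.219 + 131.04 ≈ 181.25 μg.

181 μg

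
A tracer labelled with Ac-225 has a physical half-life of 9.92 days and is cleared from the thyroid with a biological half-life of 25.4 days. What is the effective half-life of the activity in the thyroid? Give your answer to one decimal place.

1/t_eff = 1/t_phys + 1/t_biol = 1/9.92 + 1/25.4 = 0.14018 per day.
t_eff = 9.92 × 25.4 / (9.92 + 25.4) ≈ 7.1339 days.

7.1 days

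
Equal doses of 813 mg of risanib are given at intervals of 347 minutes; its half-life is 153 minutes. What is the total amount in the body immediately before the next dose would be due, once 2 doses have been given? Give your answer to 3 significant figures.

The 2 doses were given 694, 347 minutes ago.
Total = 813·(1/2)^(694/153) + 813·(1/2)^(347/153)
      = 35.046 + 168.8 ≈ 203.84 mg.

204 mg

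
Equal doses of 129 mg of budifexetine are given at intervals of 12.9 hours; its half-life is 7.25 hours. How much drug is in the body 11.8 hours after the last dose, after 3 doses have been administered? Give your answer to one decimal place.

57.5 mg

The 3 doses were given 37.6, 24.7, 11.8 hours ago.
Total = 129·(1/2)^(37.6/7.25) + 129·(1/2)^(24.7/7.25) + 129·(1/2)^(11.8/7.25)
      = 3.5431 + 12.162 + 41.748 ≈ 57.453 mg.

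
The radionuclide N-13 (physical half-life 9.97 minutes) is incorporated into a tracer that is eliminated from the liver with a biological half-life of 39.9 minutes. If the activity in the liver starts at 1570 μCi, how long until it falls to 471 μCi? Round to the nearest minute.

1/t_eff = 1/t_phys + 1/t_biol = 1/9.97 + 1/39.9 = 0.12536 per minute.
t_eff = 9.97 × 39.9 / (9.97 + 39.9) ≈ 7.9768 minutes.
n = log₂(1570/471) ≈ 1.737; t = 1.737 × 7.9768 ≈ 13.855 minutes.

14 minutes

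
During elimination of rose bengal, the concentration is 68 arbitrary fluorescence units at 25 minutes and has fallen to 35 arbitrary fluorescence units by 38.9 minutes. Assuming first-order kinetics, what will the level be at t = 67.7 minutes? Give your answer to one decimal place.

Over Δt = 38.9 − 25 = 13.9 minutes, the level fell by a factor of 68/35 ≈ 1.9429.
n = log₂(1.9429) ≈ 0.95818 half-lives, so t½ = 13.9/0.95818 ≈ 14.507 minutes.
From t = 38.9 to t = 67.7: 35 × (1/2)^((67.7−38.9)/14.507) ≈ 8.8397 arbitrary fluorescence units.

8.8 arbitrary fluorescence units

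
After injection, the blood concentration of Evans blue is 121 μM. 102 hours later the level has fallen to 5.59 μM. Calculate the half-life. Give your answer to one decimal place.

23.0 hours

A/A₀ = 5.59/121 ≈ 0.046198.
n = log₂(21.646) ≈ 4.436 half-lives elapsed in 102 hours.
t½ = 102/4.436 ≈ 22.994 hours.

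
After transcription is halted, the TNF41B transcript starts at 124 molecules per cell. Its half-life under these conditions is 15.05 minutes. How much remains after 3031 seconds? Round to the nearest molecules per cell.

Convert the elapsed time: 3031 seconds = 50.5167 minutes.
Number of half-lives: n = 50.5167/15.05 ≈ 3.3566.
Remaining = 124 × (1/2)^3.3566 = 124 × 0.097626 ≈ 12.106 molecules per cell.

12 molecules per cell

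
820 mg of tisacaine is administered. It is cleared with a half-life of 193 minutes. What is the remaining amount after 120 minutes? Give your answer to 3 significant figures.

533 mg

Number of half-lives: n = 120/193 ≈ 0.62176.
Remaining = 820 × (1/2)^0.62176 = 820 × 0.64988 ≈ 532.9 mg.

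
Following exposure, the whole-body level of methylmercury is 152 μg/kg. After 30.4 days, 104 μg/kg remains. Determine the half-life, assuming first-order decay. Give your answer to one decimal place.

55.5 days

A/A₀ = 104/152 ≈ 0.68421.
n = log₂(1.4615) ≈ 0.54749 half-lives elapsed in 30.4 days.
t½ = 30.4/0.54749 ≈ 55.526 days.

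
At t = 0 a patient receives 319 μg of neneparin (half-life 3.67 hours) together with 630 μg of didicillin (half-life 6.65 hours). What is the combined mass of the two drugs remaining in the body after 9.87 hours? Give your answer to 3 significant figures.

275 μg

neneparin: 319 × (1/2)^(9.87/3.67) = 319 × (1/2)^2.6894 ≈ 49.455 μg.
didicillin: 630 × (1/2)^(9.87/6.65) = 630 × (1/2)^1.4842 ≈ 225.19 μg.
Total = 49.455 + 225.19 ≈ 274.64 μg.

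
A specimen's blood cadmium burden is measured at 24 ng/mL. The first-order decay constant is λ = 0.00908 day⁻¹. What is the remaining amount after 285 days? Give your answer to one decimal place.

1.8 ng/mL

t½ = ln 2 / λ = 0.69315 / 0.00908 ≈ 76.338 days.
Number of half-lives: n = 285/76.338 ≈ 3.7334.
Remaining = 24 × (1/2)^3.7334 = 24 × 0.075185 ≈ 1.8044 ng/mL.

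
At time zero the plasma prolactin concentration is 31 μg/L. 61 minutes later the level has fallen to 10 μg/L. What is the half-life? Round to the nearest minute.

A/A₀ = 10/31 ≈ 0.32258.
n = log₂(3.1) ≈ 1.6323 half-lives elapsed in 61 minutes.
t½ = 61/1.6323 ≈ 37.371 minutes.

37 minutes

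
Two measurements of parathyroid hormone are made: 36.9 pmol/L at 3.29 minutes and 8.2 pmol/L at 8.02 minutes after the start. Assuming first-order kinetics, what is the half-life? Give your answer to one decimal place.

2.2 minutes

Over Δt = 8.02 − 3.29 = 4.73 minutes, the level fell by a factor of 36.9/8.2 ≈ 4.5.
n = log₂(4.5) ≈ 2.1699 half-lives, so t½ = 4.73/2.1699 ≈ 2.1798 minutes.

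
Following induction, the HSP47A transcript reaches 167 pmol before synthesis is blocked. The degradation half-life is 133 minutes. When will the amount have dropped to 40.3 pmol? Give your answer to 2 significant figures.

270 minutes

Fraction remaining = 40.3/167 ≈ 0.24132.
n = log₂(167/40.3) = ln(4.1439)/ln 2 ≈ 2.051 half-lives.
t = n × t½ = 2.051 × 133 ≈ 272.78 minutes.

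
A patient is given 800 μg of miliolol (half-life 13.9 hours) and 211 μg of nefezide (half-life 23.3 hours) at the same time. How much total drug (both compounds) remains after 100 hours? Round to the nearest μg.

16 μg

miliolol: 800 × (1/2)^(100/13.9) = 800 × (1/2)^7.1942 ≈ 5.4627 μg.
nefezide: 211 × (1/2)^(100/23.3) = 211 × (1/2)^4.2918 ≈ 10.772 μg.
Total = 5.4627 + 10.772 ≈ 16.235 μg.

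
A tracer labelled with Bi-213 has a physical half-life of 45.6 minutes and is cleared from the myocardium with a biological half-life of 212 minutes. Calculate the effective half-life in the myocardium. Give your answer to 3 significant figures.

1/t_eff = 1/t_phys + 1/t_biol = 1/45.6 + 1/212 = 0.026647 per minute.
t_eff = 45.6 × 212 / (45.6 + 212) ≈ 37.528 minutes.

37.5 minutes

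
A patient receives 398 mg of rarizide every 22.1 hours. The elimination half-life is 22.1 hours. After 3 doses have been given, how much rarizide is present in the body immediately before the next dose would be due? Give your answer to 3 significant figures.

The 3 doses were given 66.3, 44.2, 22.1 hours ago.
Total = 398·(1/2)^(66.3/22.1) + 398·(1/2)^(44.2/22.1) + 398·(1/2)^(22.1/22.1)
      = 49.75 + 99.5 + 199 ≈ 348.25 mg.

348 mg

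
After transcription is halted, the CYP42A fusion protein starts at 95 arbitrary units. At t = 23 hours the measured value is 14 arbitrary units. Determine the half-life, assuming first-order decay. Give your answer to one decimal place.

8.3 hours

A/A₀ = 14/95 ≈ 0.14737.
n = log₂(6.7857) ≈ 2.7625 half-lives elapsed in 23 hours.
t½ = 23/2.7625 ≈ 8.3258 hours.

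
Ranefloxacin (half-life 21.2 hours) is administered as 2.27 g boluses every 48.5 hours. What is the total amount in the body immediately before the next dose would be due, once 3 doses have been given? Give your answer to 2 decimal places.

0.58 g

The 3 doses were given 145.5, 97, 48.5 hours ago.
Total = 2.27·(1/2)^(145.5/21.2) + 2.27·(1/2)^(97/21.2) + 2.27·(1/2)^(48.5/21.2)
      = 0.019498 + 0.095208 + 0.46489 ≈ 0.57959 g.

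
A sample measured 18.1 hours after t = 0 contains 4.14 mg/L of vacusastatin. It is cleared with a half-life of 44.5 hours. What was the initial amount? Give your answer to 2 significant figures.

5.5 mg/L

Number of half-lives elapsed: n = 18.1/44.5 ≈ 0.40674.
A₀ = A × 2^n = 4.14 × 2^0.40674 = 4.14 × 1.3257 ≈ 5.4883 mg/L.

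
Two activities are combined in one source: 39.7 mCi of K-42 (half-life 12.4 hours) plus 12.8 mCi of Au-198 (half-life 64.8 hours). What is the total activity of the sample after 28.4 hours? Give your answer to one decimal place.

K-42: 39.7 × (1/2)^(28.4/12.4) = 39.7 × (1/2)^2.2903 ≈ 8.1159 mCi.
Au-198: 12.8 × (1/2)^(28.4/64.8) = 12.8 × (1/2)^0.43827 ≈ 9.4466 mCi.
Total = 8.1159 + 9.4466 ≈ 17.562 mCi.

17.6 mCi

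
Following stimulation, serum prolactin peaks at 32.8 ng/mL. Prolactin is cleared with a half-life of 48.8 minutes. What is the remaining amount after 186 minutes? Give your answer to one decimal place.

Number of half-lives: n = 186/48.8 ≈ 3.8115.
Remaining = 32.8 × (1/2)^3.8115 = 32.8 × 0.071225 ≈ 2.3362 ng/mL.

2.3 ng/mL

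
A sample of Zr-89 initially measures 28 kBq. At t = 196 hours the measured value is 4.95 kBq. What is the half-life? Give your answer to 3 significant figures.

78.4 hours

A/A₀ = 4.95/28 ≈ 0.17679.
n = log₂(5.6566) ≈ 2.4999 half-lives elapsed in 196 hours.
t½ = 196/2.4999 ≈ 78.402 hours.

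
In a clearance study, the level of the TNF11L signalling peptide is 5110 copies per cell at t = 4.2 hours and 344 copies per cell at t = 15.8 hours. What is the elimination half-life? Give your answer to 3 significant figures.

2.98 hours

Over Δt = 15.8 − 4.2 = 11.6 hours, the level fell by a factor of 5110/344 ≈ 14.855.
n = log₂(14.855) ≈ 3.8928 half-lives, so t½ = 11.6/3.8928 ≈ 2.9798 hours.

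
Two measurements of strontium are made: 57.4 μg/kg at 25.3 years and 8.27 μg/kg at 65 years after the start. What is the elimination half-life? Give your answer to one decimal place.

14.2 years

Over Δt = 65 − 25.3 = 39.7 years, the level fell by a factor of 57.4/8.27 ≈ 6.9407.
n = log₂(6.9407) ≈ 2.7951 half-lives, so t½ = 39.7/2.7951 ≈ 14.203 years.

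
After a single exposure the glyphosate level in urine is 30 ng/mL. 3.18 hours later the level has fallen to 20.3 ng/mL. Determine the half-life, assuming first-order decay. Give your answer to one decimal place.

A/A₀ = 20.3/30 ≈ 0.67667.
n = log₂(1.4778) ≈ 0.56348 half-lives elapsed in 3.18 hours.
t½ = 3.18/0.56348 ≈ 5.6435 hours.

5.6 hours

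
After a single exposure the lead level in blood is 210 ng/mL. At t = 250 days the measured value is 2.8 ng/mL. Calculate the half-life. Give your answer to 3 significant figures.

40.1 days

A/A₀ = 2.8/210 ≈ 0.013333.
n = log₂(75) ≈ 6.2288 half-lives elapsed in 250 days.
t½ = 250/6.2288 ≈ 40.136 days.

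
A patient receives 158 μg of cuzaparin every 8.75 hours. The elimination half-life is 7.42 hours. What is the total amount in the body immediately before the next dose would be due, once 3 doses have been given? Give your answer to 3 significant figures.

The 3 doses were given 26.25, 17.5, 8.75 hours ago.
Total = 158·(1/2)^(26.25/7.42) + 158·(1/2)^(17.5/7.42) + 158·(1/2)^(8.75/7.42)
      = 13.605 + 30.809 + 69.77 ≈ 114.18 μg.

114 μg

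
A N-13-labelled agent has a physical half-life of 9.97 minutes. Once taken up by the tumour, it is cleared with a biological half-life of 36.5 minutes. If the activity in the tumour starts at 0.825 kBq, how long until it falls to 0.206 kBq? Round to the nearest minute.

16 minutes

1/t_eff = 1/t_phys + 1/t_biol = 1/9.97 + 1/36.5 = 0.1277 per minute.
t_eff = 9.97 × 36.5 / (9.97 + 36.5) ≈ 7.831 minutes.
n = log₂(0.825/0.206) ≈ 2.0017; t = 2.0017 × 7.831 ≈ 15.676 minutes.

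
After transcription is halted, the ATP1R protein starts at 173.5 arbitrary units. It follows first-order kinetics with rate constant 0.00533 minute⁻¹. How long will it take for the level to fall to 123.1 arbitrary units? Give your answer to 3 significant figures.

t½ = ln 2 / λ = 0.69315 / 0.00533 ≈ 130.05 minutes.
Fraction remaining = 123.1/173.5 ≈ 0.70951.
n = log₂(173.5/123.1) = ln(1.4094)/ln 2 ≈ 0.4951 half-lives.
t = n × t½ = 0.4951 × 130.05 ≈ 64.387 minutes.

64.4 minutes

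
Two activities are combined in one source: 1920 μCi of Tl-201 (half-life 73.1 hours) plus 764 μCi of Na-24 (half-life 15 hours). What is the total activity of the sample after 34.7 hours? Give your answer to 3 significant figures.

1540 μCi

Tl-201: 1920 × (1/2)^(34.7/73.1) = 1920 × (1/2)^0.47469 ≈ 1381.7 μCi.
Na-24: 764 × (1/2)^(34.7/15) = 764 × (1/2)^2.3133 ≈ 153.71 μCi.
Total = 1381.7 + 153.71 ≈ 1535.4 μCi.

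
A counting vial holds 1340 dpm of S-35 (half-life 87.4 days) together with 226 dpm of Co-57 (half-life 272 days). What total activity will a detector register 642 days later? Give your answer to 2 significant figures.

52 dpm

S-35: 1340 × (1/2)^(642/87.4) = 1340 × (1/2)^7.3455 ≈ 8.2391 dpm.
Co-57: 226 × (1/2)^(642/272) = 226 × (1/2)^2.3603 ≈ 44.014 dpm.
Total = 8.2391 + 44.014 ≈ 52.253 dpm.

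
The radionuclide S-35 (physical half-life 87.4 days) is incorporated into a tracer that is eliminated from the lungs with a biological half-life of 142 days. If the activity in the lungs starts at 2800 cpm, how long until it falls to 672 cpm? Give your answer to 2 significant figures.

1/t_eff = 1/t_phys + 1/t_biol = 1/87.4 + 1/142 = 0.018484 per day.
t_eff = 87.4 × 142 / (87.4 + 142) ≈ 54.101 days.
n = log₂(2800/672) ≈ 2.0589; t = 2.0589 × 54.101 ≈ 111.39 days.

110 days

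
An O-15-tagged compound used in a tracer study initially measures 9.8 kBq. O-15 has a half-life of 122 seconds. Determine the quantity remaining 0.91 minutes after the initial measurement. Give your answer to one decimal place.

7.2 kBq

Convert the elapsed time: 0.91 minutes = 54.6 seconds.
Number of half-lives: n = 54.6/122 ≈ 0.44754.
Remaining = 9.8 × (1/2)^0.44754 = 9.8 × 0.73329 ≈ 7.1863 kBq.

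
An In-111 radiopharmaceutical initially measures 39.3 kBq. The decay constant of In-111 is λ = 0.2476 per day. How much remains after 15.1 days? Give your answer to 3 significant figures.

0.935 kBq

t½ = ln 2 / λ = 0.69315 / 0.2476 ≈ 2.7995 days.
Number of half-lives: n = 15.1/2.7995 ≈ 5.3939.
Remaining = 39.3 × (1/2)^5.3939 = 39.3 × 0.023784 ≈ 0.93469 kBq.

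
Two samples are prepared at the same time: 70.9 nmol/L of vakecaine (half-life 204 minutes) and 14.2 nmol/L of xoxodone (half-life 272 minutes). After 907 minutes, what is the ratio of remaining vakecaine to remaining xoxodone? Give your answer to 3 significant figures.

vakecaine: 70.9 × (1/2)^(907/204) = 70.9 × (1/2)^4.4461 ≈ 3.2527 nmol/L.
xoxodone: 14.2 × (1/2)^(907/272) = 14.2 × (1/2)^3.3346 ≈ 1.4076 nmol/L.
Ratio ≈ 3.2527 / 1.4076 ≈ 2.3108.

2.31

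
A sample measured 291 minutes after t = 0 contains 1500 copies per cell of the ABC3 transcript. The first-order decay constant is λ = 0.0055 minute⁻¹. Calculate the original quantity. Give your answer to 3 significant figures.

t½ = ln 2 / λ = 0.69315 / 0.0055 ≈ 126.03 minutes.
Number of half-lives elapsed: n = 291/126.03 ≈ 2.309.
A₀ = A × 2^n = 1500 × 2^2.309 = 1500 × 4.9555 ≈ 7433.3 copies per cell.

7430 copies per cell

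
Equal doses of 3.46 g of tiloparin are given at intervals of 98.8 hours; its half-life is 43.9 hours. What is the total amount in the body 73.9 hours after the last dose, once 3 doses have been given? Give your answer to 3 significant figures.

The 3 doses were given 271.5, 172.7, 73.9 hours ago.
Total = 3.46·(1/2)^(271.5/43.9) + 3.46·(1/2)^(172.7/43.9) + 3.46·(1/2)^(73.9/43.9)
      = 0.047572 + 0.22638 + 1.0773 ≈ 1.3512 g.

1.35 g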